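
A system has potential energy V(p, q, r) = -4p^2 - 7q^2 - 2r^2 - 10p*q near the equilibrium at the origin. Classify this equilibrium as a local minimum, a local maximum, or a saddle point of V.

local maximum

The Hessian at the origin is H = [[-8, -10, 0], [-10, -14, 0], [0, 0, -4]].
Congruent diagonalization of H (simultaneous row and column reduction) yields pivots -8, -3/2, -4.
So there are 3 negative pivots.
H is negative definite, so the origin is a strict local maximum.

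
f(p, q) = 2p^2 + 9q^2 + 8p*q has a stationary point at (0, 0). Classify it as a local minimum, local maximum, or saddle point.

local minimum

The Hessian at the origin is H = [[4, 8], [8, 18]].
det H = 4·18 − (8)² = 8 > 0 and H[1,1] = 4 > 0, so H is positive definite.
Therefore the origin is a local minimum.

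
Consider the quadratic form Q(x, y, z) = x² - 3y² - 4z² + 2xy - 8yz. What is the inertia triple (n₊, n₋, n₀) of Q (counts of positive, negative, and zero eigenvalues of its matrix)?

The symmetric matrix is A = [[1, 1, 0], [1, -3, -4], [0, -4, -4]].
Congruent diagonalization of A (simultaneous row and column reduction) yields pivots 1, -4, 0.
So there are 1 positive, 1 negative, 1 zero pivots.

(1, 1, 1)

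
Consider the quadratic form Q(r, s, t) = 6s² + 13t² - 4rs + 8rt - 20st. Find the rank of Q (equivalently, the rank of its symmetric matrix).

3

The symmetric matrix is A = [[0, -2, 4], [-2, 6, -10], [4, -10, 13]].
Row reduction of A gives 3 nonzero rows, so rank A = 3.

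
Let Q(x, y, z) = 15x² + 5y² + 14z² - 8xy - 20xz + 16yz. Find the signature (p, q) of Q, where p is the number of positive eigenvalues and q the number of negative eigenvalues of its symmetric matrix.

(3, 0)

Write A = [[15, -4, -10], [-4, 5, 8], [-10, 8, 14]].
Row-reducing A symmetrically gives the diagonal entries 15, 59/15, 6/59.
So there are 3 positive pivots.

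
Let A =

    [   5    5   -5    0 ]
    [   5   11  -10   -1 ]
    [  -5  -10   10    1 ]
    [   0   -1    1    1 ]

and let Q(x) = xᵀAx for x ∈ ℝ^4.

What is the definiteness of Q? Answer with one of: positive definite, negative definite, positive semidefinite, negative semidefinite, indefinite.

Leading principal minors: Δ_1 = 5, Δ_2 = 30, Δ_3 = 25, Δ_4 = 20.
All leading principal minors are positive, so by Sylvester's criterion Q is positive definite.

positive definite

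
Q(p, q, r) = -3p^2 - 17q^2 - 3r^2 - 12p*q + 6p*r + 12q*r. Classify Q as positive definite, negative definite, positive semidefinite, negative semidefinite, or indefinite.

negative semidefinite

The associated matrix is A = [[-3, -6, 3], [-6, -17, 6], [3, 6, -3]].
Symmetric row and column elimination reduces A to a congruent diagonal form with pivots -3, -5, 0.
Counting signs: 2 negative, 1 zero.
Hence Q is negative semidefinite.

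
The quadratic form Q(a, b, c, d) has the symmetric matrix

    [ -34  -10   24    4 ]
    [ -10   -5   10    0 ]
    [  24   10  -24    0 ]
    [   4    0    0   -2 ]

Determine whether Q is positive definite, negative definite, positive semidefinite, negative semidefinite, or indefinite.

Applying the same elementary operations to the rows and columns of A produces a congruent diagonal matrix with entries -34, -35/17, -20/7, -2/5.
That gives 4 negative pivots.
Hence Q is negative definite.

negative definite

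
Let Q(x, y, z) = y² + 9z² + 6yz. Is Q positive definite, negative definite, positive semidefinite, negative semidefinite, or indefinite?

The symmetric matrix is A = [[0, 0, 0], [0, 1, 3], [0, 3, 9]].
Applying the same elementary operations to the rows and columns of A produces a congruent diagonal matrix with entries 0, 1, 0.
Counting signs: 1 positive, 2 zero.
Hence Q is positive semidefinite.

positive semidefinite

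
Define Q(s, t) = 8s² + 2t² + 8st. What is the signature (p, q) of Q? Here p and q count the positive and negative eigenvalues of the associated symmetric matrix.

The symmetric matrix is A = [[8, 4], [4, 2]].
Congruent diagonalization of A (simultaneous row and column reduction) yields pivots 8, 0.
Counting signs: 1 positive, 1 zero.

(1, 0)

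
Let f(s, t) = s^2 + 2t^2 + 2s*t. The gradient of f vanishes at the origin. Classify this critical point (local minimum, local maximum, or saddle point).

The Hessian at the origin is H = [[2, 2], [2, 4]].
det H = 2·4 − (2)² = 4 > 0 and H[1,1] = 2 > 0, so H is positive definite.
Therefore the origin is a local minimum.

local minimum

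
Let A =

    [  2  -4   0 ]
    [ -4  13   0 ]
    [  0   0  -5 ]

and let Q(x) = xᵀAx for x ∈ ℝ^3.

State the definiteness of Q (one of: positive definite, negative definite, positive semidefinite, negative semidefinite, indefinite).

Congruent diagonalization of A (simultaneous row and column reduction) yields pivots 2, 5, -5.
So there are 2 positive, 1 negative pivots.
Hence Q is indefinite.

indefinite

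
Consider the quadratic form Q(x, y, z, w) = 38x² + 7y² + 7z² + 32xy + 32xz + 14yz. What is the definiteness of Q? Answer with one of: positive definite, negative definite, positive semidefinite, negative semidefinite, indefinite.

positive semidefinite

The associated matrix is A = [[38, 16, 16, 0], [16, 7, 7, 0], [16, 7, 7, 0], [0, 0, 0, 0]].
Symmetric row and column elimination reduces A to a congruent diagonal form with pivots 38, 5/19, 0, 0.
That gives 2 positive, 2 zero pivots.
Hence Q is positive semidefinite.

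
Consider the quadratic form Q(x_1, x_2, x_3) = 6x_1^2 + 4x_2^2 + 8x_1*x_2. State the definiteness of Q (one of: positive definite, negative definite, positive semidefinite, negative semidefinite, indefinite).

positive semidefinite

Write A = [[6, 4, 0], [4, 4, 0], [0, 0, 0]].
Congruent diagonalization of A (simultaneous row and column reduction) yields pivots 6, 4/3, 0.
So there are 2 positive, 1 zero pivots.
Hence Q is positive semidefinite.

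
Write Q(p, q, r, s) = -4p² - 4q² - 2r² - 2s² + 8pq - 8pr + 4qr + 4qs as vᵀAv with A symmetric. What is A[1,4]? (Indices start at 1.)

0

The coefficient of p·s in Q is 0. For a symmetric A this equals A[1,4] + A[4,1] = 2·A[1,4].
So A[1,4] = 0/2 = 0.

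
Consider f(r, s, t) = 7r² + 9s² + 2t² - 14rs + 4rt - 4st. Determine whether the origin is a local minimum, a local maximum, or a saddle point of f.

local minimum

The Hessian at the origin is H = [[14, -14, 4], [-14, 18, -4], [4, -4, 4]].
Applying the same elementary operations to the rows and columns of H produces a congruent diagonal matrix with entries 14, 4, 20/7.
Counting signs: 3 positive.
H is positive definite, so the origin is a strict local minimum.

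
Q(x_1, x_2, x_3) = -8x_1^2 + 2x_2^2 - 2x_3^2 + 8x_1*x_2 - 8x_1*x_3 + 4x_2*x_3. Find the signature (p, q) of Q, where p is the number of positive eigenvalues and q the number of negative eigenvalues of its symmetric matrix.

Write A = [[-8, 4, -4], [4, 2, 2], [-4, 2, -2]].
Congruent diagonalization of A (simultaneous row and column reduction) yields pivots -8, 4, 0.
That gives 1 positive, 1 negative, 1 zero pivots.

(1, 1)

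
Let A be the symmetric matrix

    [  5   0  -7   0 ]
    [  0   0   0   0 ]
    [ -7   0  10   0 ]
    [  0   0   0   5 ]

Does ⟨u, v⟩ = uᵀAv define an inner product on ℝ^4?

no

Symmetric row and column elimination reduces A to a congruent diagonal form with pivots 5, 0, 1/5, 5.
That gives 3 positive, 1 zero pivots.
Hence Q is positive semidefinite.
⟨·,·⟩ is an inner product exactly when A is positive definite.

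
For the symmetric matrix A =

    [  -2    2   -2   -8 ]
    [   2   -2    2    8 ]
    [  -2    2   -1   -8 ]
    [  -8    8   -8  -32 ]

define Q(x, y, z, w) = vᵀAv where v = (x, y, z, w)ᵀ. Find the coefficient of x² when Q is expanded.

-2

The coefficient of x² is the diagonal entry A[1,1] = -2.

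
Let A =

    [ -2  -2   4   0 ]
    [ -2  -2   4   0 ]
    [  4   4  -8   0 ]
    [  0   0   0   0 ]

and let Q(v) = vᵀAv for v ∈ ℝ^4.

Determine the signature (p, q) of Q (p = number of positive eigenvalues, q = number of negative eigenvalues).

Row-reducing A symmetrically gives the diagonal entries -2, 0, 0, 0.
That gives 1 negative, 3 zero pivots.

(0, 1)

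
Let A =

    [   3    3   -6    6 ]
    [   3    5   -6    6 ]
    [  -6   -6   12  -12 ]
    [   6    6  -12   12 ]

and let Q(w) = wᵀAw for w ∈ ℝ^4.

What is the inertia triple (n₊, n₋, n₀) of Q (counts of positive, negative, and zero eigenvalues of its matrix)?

Congruent diagonalization of A (simultaneous row and column reduction) yields pivots 3, 2, 0, 0.
Counting signs: 2 positive, 2 zero.

(2, 0, 2)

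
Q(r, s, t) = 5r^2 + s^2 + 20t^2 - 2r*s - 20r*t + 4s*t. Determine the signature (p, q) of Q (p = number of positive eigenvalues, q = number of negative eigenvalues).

(2, 0)

The associated matrix is A = [[5, -1, -10], [-1, 1, 2], [-10, 2, 20]].
Applying the same elementary operations to the rows and columns of A produces a congruent diagonal matrix with entries 5, 4/5, 0.
That gives 2 positive, 1 zero pivots.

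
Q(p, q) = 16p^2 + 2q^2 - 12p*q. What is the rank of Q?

2

Write A = [[16, -6], [-6, 2]].
Symmetric row and column elimination reduces A to a congruent diagonal form with pivots 16, -1/4.
Counting signs: 1 positive, 1 negative.
The rank is the number of nonzero pivots: 2.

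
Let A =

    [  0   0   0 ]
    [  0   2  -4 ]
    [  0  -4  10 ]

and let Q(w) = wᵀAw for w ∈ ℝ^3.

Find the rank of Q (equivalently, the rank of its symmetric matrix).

Applying the same elementary operations to the rows and columns of A produces a congruent diagonal matrix with entries 0, 2, 2.
Counting signs: 2 positive, 1 zero.
The rank is the number of nonzero pivots: 2.

2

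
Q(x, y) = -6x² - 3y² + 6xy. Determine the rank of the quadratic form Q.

2

The associated matrix is A = [[-6, 3], [3, -3]].
Congruent diagonalization of A (simultaneous row and column reduction) yields pivots -6, -3/2.
Counting signs: 2 negative.
The rank is the number of nonzero pivots: 2.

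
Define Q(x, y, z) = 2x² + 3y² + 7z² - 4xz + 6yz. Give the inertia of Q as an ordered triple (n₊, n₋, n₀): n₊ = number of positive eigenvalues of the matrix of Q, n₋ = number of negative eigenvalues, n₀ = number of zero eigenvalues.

(3, 0, 0)

The associated matrix is A = [[2, 0, -2], [0, 3, 3], [-2, 3, 7]].
Row-reducing A symmetrically gives the diagonal entries 2, 3, 2.
So there are 3 positive pivots.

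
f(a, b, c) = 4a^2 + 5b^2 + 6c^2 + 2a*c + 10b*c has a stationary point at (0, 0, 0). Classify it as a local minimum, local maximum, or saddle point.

The Hessian at the origin is H = [[8, 0, 2], [0, 10, 10], [2, 10, 12]].
Row-reducing H symmetrically gives the diagonal entries 8, 10, 3/2.
So there are 3 positive pivots.
H is positive definite, so the origin is a strict local minimum.

local minimum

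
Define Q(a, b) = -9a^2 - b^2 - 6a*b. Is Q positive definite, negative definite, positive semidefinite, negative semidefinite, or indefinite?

negative semidefinite

The symmetric matrix of Q is [[-9, -3], [-3, -1]].
For the 2×2 matrix [[-9, -3], [-3, -1]]: det = -9·-1 − (-3)² = 0, trace = -10.
det = 0 so one eigenvalue is zero; the form is semidefinite with the sign of the trace.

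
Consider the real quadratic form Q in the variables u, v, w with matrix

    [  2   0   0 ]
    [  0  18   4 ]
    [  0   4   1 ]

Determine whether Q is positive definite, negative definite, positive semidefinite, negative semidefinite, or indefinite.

positive definite

Leading principal minors: Δ_1 = 2, Δ_2 = 36, Δ_3 = 4.
All leading principal minors are positive, so by Sylvester's criterion Q is positive definite.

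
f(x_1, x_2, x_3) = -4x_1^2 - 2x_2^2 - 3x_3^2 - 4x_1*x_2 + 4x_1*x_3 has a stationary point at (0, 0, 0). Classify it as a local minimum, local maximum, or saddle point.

local maximum

The Hessian at the origin is H = [[-8, -4, 4], [-4, -4, 0], [4, 0, -6]].
Row-reducing H symmetrically gives the diagonal entries -8, -2, -2.
That gives 3 negative pivots.
H is negative definite, so the origin is a strict local maximum.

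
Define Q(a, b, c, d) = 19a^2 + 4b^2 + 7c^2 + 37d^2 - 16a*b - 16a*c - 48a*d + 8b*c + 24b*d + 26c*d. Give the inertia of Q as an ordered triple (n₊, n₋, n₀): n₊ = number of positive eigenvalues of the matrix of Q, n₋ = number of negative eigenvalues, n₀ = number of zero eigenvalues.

(4, 0, 0)

The associated matrix is A = [[19, -8, -8, -24], [-8, 4, 4, 12], [-8, 4, 7, 13], [-24, 12, 13, 37]].
Symmetric row and column elimination reduces A to a congruent diagonal form with pivots 19, 12/19, 3, 2/3.
Counting signs: 4 positive.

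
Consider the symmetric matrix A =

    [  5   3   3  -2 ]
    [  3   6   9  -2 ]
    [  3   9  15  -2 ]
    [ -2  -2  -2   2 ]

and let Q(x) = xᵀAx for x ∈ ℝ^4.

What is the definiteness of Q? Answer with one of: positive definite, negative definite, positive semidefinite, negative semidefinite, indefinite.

positive definite

Leading principal minors: Δ_1 = 5, Δ_2 = 21, Δ_3 = 18, Δ_4 = 12.
All leading principal minors are positive, so by Sylvester's criterion Q is positive definite.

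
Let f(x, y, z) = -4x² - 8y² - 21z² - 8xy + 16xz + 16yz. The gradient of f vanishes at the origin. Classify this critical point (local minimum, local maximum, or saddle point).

local maximum

The Hessian at the origin is H = [[-8, -8, 16], [-8, -16, 16], [16, 16, -42]].
Congruent diagonalization of H (simultaneous row and column reduction) yields pivots -8, -8, -10.
So there are 3 negative pivots.
H is negative definite, so the origin is a strict local maximum.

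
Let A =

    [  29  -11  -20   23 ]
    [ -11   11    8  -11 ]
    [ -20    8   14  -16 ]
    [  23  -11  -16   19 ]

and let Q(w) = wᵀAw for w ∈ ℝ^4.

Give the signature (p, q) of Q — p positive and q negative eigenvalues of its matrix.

(3, 0)

Congruent diagonalization of A (simultaneous row and column reduction) yields pivots 29, 198/29, 2/11, 0.
So there are 3 positive, 1 zero pivots.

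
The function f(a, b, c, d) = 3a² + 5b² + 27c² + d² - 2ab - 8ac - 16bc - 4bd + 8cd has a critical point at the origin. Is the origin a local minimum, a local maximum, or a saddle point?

local minimum

The Hessian at the origin is H = [[6, -2, -8, 0], [-2, 10, -16, -4], [-8, -16, 54, 8], [0, -4, 8, 2]].
Symmetric row and column elimination reduces H to a congruent diagonal form with pivots 6, 28/3, 6, 2/7.
That gives 4 positive pivots.
H is positive definite, so the origin is a strict local minimum.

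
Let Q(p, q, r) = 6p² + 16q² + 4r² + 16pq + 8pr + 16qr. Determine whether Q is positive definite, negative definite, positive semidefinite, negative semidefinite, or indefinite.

positive semidefinite

The associated matrix is A = [[6, 8, 4], [8, 16, 8], [4, 8, 4]].
Applying the same elementary operations to the rows and columns of A produces a congruent diagonal matrix with entries 6, 16/3, 0.
That gives 2 positive, 1 zero pivots.
Hence Q is positive semidefinite.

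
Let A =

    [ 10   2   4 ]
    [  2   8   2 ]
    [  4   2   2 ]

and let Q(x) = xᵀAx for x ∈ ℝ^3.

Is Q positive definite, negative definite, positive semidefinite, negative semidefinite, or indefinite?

Leading principal minors: Δ_1 = 10, Δ_2 = 76, Δ_3 = 16.
All leading principal minors are positive, so by Sylvester's criterion Q is positive definite.

positive definite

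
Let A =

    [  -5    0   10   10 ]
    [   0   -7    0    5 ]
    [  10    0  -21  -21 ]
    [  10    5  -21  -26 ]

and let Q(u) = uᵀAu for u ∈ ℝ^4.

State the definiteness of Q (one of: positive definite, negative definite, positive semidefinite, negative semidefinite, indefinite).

Leading principal minors: Δ_1 = -5, Δ_2 = 35, Δ_3 = -35, Δ_4 = 50.
The signs alternate starting with Δ_1 < 0, so by Sylvester's criterion Q is negative definite.

negative definite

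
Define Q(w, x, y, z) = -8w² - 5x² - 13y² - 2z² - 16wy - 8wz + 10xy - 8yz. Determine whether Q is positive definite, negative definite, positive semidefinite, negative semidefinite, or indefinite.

Write A = [[-8, 0, -8, -4], [0, -5, 5, 0], [-8, 5, -13, -4], [-4, 0, -4, -2]].
Congruent diagonalization of A (simultaneous row and column reduction) yields pivots -8, -5, 0, 0.
Counting signs: 2 negative, 2 zero.
Hence Q is negative semidefinite.

negative semidefinite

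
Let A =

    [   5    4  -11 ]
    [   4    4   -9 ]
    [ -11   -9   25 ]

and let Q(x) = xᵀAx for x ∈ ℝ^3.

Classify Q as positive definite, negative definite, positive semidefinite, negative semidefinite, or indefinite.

Applying the same elementary operations to the rows and columns of A produces a congruent diagonal matrix with entries 5, 4/5, 3/4.
So there are 3 positive pivots.
Hence Q is positive definite.

positive definite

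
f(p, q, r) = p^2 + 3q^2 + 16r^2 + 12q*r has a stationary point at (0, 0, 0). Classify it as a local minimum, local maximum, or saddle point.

local minimum

The Hessian at the origin is H = [[2, 0, 0], [0, 6, 12], [0, 12, 32]].
Applying the same elementary operations to the rows and columns of H produces a congruent diagonal matrix with entries 2, 6, 8.
Counting signs: 3 positive.
H is positive definite, so the origin is a strict local minimum.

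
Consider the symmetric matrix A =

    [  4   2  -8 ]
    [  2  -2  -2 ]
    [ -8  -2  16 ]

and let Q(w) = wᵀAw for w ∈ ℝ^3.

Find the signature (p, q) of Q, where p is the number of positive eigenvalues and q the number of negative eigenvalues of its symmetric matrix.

Symmetric row and column elimination reduces A to a congruent diagonal form with pivots 4, -3, 4/3.
Counting signs: 2 positive, 1 negative.

(2, 1)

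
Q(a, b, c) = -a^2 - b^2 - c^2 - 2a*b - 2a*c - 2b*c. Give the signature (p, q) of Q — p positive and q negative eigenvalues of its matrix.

(0, 1)

Write A = [[-1, -1, -1], [-1, -1, -1], [-1, -1, -1]].
Symmetric row and column elimination reduces A to a congruent diagonal form with pivots -1, 0, 0.
So there are 1 negative, 2 zero pivots.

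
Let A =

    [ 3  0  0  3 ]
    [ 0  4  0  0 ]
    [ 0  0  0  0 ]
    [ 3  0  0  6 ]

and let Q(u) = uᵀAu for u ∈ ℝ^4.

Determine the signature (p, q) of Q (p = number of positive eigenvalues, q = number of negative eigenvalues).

Applying the same elementary operations to the rows and columns of A produces a congruent diagonal matrix with entries 3, 4, 0, 3.
That gives 3 positive, 1 zero pivots.

(3, 0)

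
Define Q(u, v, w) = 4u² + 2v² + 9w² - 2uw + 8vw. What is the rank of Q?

Write A = [[4, 0, -1], [0, 2, 4], [-1, 4, 9]].
An LDLᵀ factorisation of A has diagonal entries 4, 2, 3/4.
So there are 3 positive pivots.
The rank is the number of nonzero pivots: 3.

3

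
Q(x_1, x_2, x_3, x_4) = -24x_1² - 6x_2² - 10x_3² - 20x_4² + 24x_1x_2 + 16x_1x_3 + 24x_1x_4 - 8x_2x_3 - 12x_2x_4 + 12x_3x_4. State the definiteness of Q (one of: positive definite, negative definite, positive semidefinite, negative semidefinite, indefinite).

negative semidefinite

The associated matrix is A = [[-24, 12, 8, 12], [12, -6, -4, -6], [8, -4, -10, 6], [12, -6, 6, -20]].
Row-reducing A symmetrically gives the diagonal entries -24, 0, -22/3, -4/11.
So there are 3 negative, 1 zero pivots.
Hence Q is negative semidefinite.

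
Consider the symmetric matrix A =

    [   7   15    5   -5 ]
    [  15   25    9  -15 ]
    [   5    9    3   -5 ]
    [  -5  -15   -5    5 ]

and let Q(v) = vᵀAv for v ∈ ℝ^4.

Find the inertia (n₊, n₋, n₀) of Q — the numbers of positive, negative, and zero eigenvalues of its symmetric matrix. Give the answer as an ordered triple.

An LDLᵀ factorisation of A has diagonal entries 7, -50/7, -4/25, 5.
That gives 2 positive, 2 negative pivots.

(2, 2, 0)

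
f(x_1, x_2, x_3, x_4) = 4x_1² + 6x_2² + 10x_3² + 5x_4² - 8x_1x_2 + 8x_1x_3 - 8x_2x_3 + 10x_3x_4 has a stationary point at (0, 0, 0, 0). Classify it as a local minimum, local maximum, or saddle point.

The Hessian at the origin is H = [[8, -8, 8, 0], [-8, 12, -8, 0], [8, -8, 20, 10], [0, 0, 10, 10]].
An LDLᵀ factorisation of H has diagonal entries 8, 4, 12, 5/3.
Counting signs: 4 positive.
H is positive definite, so the origin is a strict local minimum.

local minimum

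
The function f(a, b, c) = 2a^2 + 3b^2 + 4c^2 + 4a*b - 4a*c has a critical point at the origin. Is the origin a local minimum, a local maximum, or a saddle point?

saddle point

The Hessian at the origin is H = [[4, 4, -4], [4, 6, 0], [-4, 0, 8]].
Congruent diagonalization of H (simultaneous row and column reduction) yields pivots 4, 2, -4.
That gives 2 positive, 1 negative pivots.
H is indefinite, so the origin is a saddle point.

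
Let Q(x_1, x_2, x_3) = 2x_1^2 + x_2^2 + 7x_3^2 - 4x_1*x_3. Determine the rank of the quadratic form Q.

The associated matrix is A = [[2, 0, -2], [0, 1, 0], [-2, 0, 7]].
Applying the same elementary operations to the rows and columns of A produces a congruent diagonal matrix with entries 2, 1, 5.
That gives 3 positive pivots.
The rank is the number of nonzero pivots: 3.

3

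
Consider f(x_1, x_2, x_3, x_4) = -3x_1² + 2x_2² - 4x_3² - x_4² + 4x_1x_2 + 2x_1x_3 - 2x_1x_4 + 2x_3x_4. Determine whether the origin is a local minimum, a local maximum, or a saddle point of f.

The Hessian at the origin is H = [[-6, 4, 2, -2], [4, 4, 0, 0], [2, 0, -8, 2], [-2, 0, 2, -2]].
Applying the same elementary operations to the rows and columns of H produces a congruent diagonal matrix with entries -6, 20/3, -38/5, -24/19.
Counting signs: 1 positive, 3 negative.
H is indefinite, so the origin is a saddle point.

saddle point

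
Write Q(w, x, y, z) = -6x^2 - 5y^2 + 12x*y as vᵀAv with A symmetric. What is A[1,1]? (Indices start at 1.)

0

The coefficient of w^2 in Q is 0, and that is exactly A[1,1].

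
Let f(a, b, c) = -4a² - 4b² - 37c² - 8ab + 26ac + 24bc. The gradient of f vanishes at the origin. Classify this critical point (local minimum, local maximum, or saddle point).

saddle point

The Hessian at the origin is H = [[-8, -8, 26], [-8, -8, 24], [26, 24, -74]].
H is indefinite, so the origin is a saddle point.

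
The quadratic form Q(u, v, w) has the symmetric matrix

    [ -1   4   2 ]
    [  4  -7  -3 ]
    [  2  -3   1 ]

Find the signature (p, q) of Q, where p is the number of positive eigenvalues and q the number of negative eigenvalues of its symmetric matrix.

Symmetric row and column elimination reduces A to a congruent diagonal form with pivots -1, 9, 20/9.
That gives 2 positive, 1 negative pivots.

(2, 1)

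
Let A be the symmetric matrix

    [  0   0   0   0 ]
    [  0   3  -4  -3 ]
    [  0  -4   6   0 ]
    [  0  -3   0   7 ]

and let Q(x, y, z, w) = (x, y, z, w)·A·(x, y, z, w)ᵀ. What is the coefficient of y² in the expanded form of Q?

The coefficient of y² is the diagonal entry A[2,2] = 3.

3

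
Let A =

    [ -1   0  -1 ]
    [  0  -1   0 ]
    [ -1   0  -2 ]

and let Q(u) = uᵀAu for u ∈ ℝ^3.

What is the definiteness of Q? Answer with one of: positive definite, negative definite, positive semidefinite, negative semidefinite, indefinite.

negative definite

Congruent diagonalization of A (simultaneous row and column reduction) yields pivots -1, -1, -1.
So there are 3 negative pivots.
Hence Q is negative definite.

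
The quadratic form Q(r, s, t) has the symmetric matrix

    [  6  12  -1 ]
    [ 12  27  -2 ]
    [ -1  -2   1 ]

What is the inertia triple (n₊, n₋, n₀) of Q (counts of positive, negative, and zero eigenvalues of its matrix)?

Congruent diagonalization of A (simultaneous row and column reduction) yields pivots 6, 3, 5/6.
That gives 3 positive pivots.

(3, 0, 0)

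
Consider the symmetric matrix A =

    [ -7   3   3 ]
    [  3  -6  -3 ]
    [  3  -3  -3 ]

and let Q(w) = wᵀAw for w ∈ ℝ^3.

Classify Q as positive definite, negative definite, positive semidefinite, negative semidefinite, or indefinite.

An LDLᵀ factorisation of A has diagonal entries -7, -33/7, -12/11.
So there are 3 negative pivots.
Hence Q is negative definite.

negative definite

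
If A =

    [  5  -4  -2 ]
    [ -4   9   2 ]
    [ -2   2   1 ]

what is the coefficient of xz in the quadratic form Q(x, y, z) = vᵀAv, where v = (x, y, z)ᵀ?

The coefficient of xz is A[1,3] + A[3,1] = 2·(-2) = -4.

-4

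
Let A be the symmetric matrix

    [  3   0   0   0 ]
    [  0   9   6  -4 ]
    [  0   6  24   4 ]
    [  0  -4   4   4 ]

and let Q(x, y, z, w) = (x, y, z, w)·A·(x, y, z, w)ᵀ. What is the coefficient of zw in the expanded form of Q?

8

The coefficient of zw is A[3,4] + A[4,3] = 2·4 = 8.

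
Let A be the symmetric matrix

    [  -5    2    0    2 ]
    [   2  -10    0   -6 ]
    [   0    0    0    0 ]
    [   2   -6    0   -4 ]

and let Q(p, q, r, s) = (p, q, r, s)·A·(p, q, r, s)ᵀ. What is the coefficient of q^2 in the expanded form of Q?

-10

The coefficient of q^2 is the diagonal entry A[2,2] = -10.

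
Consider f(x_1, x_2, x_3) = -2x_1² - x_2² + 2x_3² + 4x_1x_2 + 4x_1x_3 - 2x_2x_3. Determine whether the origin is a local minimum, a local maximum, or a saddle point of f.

The Hessian at the origin is H = [[-4, 4, 4], [4, -2, -2], [4, -2, 4]].
An LDLᵀ factorisation of H has diagonal entries -4, 2, 6.
Counting signs: 2 positive, 1 negative.
H is indefinite, so the origin is a saddle point.

saddle point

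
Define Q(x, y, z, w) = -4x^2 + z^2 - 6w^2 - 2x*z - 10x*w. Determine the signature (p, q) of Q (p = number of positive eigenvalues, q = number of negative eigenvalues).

(1, 2)

Write A = [[-4, 0, -1, -5], [0, 0, 0, 0], [-1, 0, 1, 0], [-5, 0, 0, -6]].
Row-reducing A symmetrically gives the diagonal entries -4, 0, 5/4, -1.
That gives 1 positive, 2 negative, 1 zero pivots.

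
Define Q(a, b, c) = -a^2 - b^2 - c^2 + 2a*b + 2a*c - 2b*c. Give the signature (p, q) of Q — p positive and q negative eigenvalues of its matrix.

(0, 1)

The associated matrix is A = [[-1, 1, 1], [1, -1, -1], [1, -1, -1]].
Congruent diagonalization of A (simultaneous row and column reduction) yields pivots -1, 0, 0.
That gives 1 negative, 2 zero pivots.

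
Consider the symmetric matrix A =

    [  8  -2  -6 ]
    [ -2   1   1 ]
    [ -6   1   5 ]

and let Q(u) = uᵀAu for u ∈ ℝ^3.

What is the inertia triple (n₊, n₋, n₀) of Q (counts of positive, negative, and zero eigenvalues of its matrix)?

(2, 0, 1)

Symmetric row and column elimination reduces A to a congruent diagonal form with pivots 8, 1/2, 0.
That gives 2 positive, 1 zero pivots.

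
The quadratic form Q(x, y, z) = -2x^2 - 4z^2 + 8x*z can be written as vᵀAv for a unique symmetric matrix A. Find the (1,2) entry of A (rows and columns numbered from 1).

0

The coefficient of x·y in Q is 0. For a symmetric A this equals A[1,2] + A[2,1] = 2·A[1,2].
So A[1,2] = 0/2 = 0.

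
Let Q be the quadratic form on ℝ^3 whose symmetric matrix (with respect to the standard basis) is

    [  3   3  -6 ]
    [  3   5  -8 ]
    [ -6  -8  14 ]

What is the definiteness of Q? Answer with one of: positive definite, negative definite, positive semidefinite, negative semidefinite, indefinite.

positive semidefinite

Row-reducing A symmetrically gives the diagonal entries 3, 2, 0.
So there are 2 positive, 1 zero pivots.
Hence Q is positive semidefinite.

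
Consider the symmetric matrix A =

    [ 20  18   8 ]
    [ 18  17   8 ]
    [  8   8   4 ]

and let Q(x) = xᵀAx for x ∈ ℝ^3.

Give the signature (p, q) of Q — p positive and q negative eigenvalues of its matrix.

Congruent diagonalization of A (simultaneous row and column reduction) yields pivots 20, 4/5, 0.
So there are 2 positive, 1 zero pivots.

(2, 0)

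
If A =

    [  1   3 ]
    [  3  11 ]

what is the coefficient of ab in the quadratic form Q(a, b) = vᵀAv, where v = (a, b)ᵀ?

The coefficient of ab is A[1,2] + A[2,1] = 2·3 = 6.

6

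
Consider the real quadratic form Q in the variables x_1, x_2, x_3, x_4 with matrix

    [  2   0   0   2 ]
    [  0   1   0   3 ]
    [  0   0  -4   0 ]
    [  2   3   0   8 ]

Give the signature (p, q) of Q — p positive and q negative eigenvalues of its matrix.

Applying the same elementary operations to the rows and columns of A produces a congruent diagonal matrix with entries 2, 1, -4, -3.
That gives 2 positive, 2 negative pivots.

(2, 2)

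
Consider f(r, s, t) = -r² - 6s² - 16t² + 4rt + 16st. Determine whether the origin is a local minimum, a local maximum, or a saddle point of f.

The Hessian at the origin is H = [[-2, 0, 4], [0, -12, 16], [4, 16, -32]].
Applying the same elementary operations to the rows and columns of H produces a congruent diagonal matrix with entries -2, -12, -8/3.
That gives 3 negative pivots.
H is negative definite, so the origin is a strict local maximum.

local maximum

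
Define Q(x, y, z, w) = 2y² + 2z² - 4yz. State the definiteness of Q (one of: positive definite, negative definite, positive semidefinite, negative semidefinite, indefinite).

The symmetric matrix is A = [[0, 0, 0, 0], [0, 2, -2, 0], [0, -2, 2, 0], [0, 0, 0, 0]].
Symmetric row and column elimination reduces A to a congruent diagonal form with pivots 0, 2, 0, 0.
So there are 1 positive, 3 zero pivots.
Hence Q is positive semidefinite.

positive semidefinite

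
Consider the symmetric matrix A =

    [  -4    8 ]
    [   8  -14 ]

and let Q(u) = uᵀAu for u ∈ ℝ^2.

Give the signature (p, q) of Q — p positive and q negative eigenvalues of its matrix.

(1, 1)

Congruent diagonalization of A (simultaneous row and column reduction) yields pivots -4, 2.
Counting signs: 1 positive, 1 negative.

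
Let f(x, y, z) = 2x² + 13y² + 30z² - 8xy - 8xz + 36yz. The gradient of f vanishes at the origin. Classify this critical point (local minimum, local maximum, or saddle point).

local minimum

The Hessian at the origin is H = [[4, -8, -8], [-8, 26, 36], [-8, 36, 60]].
Congruent diagonalization of H (simultaneous row and column reduction) yields pivots 4, 10, 4.
So there are 3 positive pivots.
H is positive definite, so the origin is a strict local minimum.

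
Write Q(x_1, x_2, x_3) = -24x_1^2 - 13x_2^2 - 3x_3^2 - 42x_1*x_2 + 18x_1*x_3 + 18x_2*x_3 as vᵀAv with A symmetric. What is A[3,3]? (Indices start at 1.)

The coefficient of x_3^2 in Q is -3, and that is exactly A[3,3].

-3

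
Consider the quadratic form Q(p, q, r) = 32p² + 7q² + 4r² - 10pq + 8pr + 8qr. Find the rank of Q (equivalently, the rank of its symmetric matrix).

The symmetric matrix is A = [[32, -5, 4], [-5, 7, 4], [4, 4, 4]].
Row-reducing A symmetrically gives the diagonal entries 32, 199/32, 12/199.
Counting signs: 3 positive.
The rank is the number of nonzero pivots: 3.

3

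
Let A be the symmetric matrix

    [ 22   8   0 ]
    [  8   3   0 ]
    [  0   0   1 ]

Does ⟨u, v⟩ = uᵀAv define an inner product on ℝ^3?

yes

Congruent diagonalization of A (simultaneous row and column reduction) yields pivots 22, 1/11, 1.
So there are 3 positive pivots.
Hence Q is positive definite.
⟨·,·⟩ is an inner product exactly when A is positive definite.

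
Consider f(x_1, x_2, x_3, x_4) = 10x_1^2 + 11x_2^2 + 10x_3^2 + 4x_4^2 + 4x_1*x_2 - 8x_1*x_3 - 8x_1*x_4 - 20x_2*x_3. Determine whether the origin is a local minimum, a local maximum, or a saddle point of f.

The Hessian at the origin is H = [[20, 4, -8, -8], [4, 22, -20, 0], [-8, -20, 20, 0], [-8, 0, 0, 8]].
Applying the same elementary operations to the rows and columns of H produces a congruent diagonal matrix with entries 20, 106/5, 44/53, 8/11.
That gives 4 positive pivots.
H is positive definite, so the origin is a strict local minimum.

local minimum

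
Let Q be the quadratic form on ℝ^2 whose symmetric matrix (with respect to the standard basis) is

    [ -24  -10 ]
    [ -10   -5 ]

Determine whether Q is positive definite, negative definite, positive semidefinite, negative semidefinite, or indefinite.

negative definite

An LDLᵀ factorisation of A has diagonal entries -24, -5/6.
So there are 2 negative pivots.
Hence Q is negative definite.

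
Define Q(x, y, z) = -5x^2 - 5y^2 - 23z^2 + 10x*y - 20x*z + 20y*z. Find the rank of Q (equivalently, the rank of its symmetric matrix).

2

The symmetric matrix is A = [[-5, 5, -10], [5, -5, 10], [-10, 10, -23]].
Applying the same elementary operations to the rows and columns of A produces a congruent diagonal matrix with entries -5, 0, -3.
That gives 2 negative, 1 zero pivots.
The rank is the number of nonzero pivots: 2.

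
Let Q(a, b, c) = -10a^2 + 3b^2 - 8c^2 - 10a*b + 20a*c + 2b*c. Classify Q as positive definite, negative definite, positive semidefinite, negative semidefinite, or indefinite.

The associated matrix is A = [[-10, -5, 10], [-5, 3, 1], [10, 1, -8]].
Congruent diagonalization of A (simultaneous row and column reduction) yields pivots -10, 11/2, -10/11.
That gives 1 positive, 2 negative pivots.
Hence Q is indefinite.

indefinite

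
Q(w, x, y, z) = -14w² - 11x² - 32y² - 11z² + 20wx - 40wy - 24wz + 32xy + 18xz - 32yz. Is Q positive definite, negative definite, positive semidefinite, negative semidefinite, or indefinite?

negative semidefinite

The associated matrix is A = [[-14, 10, -20, -12], [10, -11, 16, 9], [-20, 16, -32, -16], [-12, 9, -16, -11]].
Congruent diagonalization of A (simultaneous row and column reduction) yields pivots -14, -27/7, -8/3, 0.
That gives 3 negative, 1 zero pivots.
Hence Q is negative semidefinite.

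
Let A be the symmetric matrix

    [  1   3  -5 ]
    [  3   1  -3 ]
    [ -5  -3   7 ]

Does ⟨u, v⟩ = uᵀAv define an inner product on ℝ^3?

no

Congruent diagonalization of A (simultaneous row and column reduction) yields pivots 1, -8, 0.
Counting signs: 1 positive, 1 negative, 1 zero.
Hence Q is indefinite.
⟨·,·⟩ is an inner product exactly when A is positive definite.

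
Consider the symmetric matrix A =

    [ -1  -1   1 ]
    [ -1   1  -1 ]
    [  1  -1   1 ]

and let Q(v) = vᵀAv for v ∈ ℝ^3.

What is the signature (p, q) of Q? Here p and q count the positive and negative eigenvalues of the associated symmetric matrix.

Row-reducing A symmetrically gives the diagonal entries -1, 2, 0.
That gives 1 positive, 1 negative, 1 zero pivots.

(1, 1)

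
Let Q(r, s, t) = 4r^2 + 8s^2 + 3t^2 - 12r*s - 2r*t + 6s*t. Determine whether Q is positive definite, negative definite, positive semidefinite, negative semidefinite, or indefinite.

Write A = [[4, -6, -1], [-6, 8, 3], [-1, 3, 3]].
Applying the same elementary operations to the rows and columns of A produces a congruent diagonal matrix with entries 4, -1, 5.
That gives 2 positive, 1 negative pivots.
Hence Q is indefinite.

indefinite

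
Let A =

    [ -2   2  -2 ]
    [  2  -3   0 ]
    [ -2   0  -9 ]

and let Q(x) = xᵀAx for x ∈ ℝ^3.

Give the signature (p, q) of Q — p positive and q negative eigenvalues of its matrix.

(0, 3)

An LDLᵀ factorisation of A has diagonal entries -2, -1, -3.
That gives 3 negative pivots.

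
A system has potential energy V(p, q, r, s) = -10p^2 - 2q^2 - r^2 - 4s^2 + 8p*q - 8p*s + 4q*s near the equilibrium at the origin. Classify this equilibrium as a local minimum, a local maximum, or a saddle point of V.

local maximum

The Hessian at the origin is H = [[-20, 8, 0, -8], [8, -4, 0, 4], [0, 0, -2, 0], [-8, 4, 0, -8]].
Applying the same elementary operations to the rows and columns of H produces a congruent diagonal matrix with entries -20, -4/5, -2, -4.
That gives 4 negative pivots.
H is negative definite, so the origin is a strict local maximum.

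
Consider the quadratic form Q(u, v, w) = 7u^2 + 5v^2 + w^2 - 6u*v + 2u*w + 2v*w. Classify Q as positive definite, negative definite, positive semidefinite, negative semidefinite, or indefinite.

positive definite

The symmetric matrix of Q is A = [[7, -3, 1], [-3, 5, 1], [1, 1, 1]].
Leading principal minors: Δ_1 = 7, Δ_2 = 26, Δ_3 = 8.
All leading principal minors are positive, so by Sylvester's criterion Q is positive definite.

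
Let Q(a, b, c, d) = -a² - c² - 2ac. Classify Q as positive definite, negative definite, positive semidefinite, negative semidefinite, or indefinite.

The symmetric matrix is A = [[-1, 0, -1, 0], [0, 0, 0, 0], [-1, 0, -1, 0], [0, 0, 0, 0]].
Row-reducing A symmetrically gives the diagonal entries -1, 0, 0, 0.
So there are 1 negative, 3 zero pivots.
Hence Q is negative semidefinite.

negative semidefinite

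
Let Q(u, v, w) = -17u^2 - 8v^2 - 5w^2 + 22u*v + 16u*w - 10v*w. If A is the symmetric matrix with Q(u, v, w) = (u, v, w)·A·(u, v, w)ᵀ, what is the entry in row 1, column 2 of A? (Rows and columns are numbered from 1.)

The coefficient of u·v in Q is 22. For a symmetric A this equals A[1,2] + A[2,1] = 2·A[1,2].
So A[1,2] = 22/2 = 11.

11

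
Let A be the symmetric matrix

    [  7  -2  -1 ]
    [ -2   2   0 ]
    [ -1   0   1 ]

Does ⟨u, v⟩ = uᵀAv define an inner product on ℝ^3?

Applying the same elementary operations to the rows and columns of A produces a congruent diagonal matrix with entries 7, 10/7, 4/5.
That gives 3 positive pivots.
Hence Q is positive definite.
⟨·,·⟩ is an inner product exactly when A is positive definite.

yes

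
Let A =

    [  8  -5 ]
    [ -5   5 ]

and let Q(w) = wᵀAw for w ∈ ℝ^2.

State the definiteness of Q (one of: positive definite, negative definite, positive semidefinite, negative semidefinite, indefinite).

For the 2×2 matrix [[8, -5], [-5, 5]]: det = 8·5 − (-5)² = 15, trace = 13.
det > 0 so both eigenvalues share the sign of the trace; trace = 13 > 0 ⇒ both positive.

positive definite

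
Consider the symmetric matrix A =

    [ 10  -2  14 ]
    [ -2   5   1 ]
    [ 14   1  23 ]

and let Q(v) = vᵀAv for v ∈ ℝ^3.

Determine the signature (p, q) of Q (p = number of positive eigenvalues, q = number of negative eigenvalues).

(3, 0)

An LDLᵀ factorisation of A has diagonal entries 10, 23/5, 6/23.
So there are 3 positive pivots.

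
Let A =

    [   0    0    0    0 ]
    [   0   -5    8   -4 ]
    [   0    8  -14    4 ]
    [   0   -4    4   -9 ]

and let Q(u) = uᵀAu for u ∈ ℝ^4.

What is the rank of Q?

3

Symmetric row and column elimination reduces A to a congruent diagonal form with pivots 0, -5, -6/5, -1.
So there are 3 negative, 1 zero pivots.
The rank is the number of nonzero pivots: 3.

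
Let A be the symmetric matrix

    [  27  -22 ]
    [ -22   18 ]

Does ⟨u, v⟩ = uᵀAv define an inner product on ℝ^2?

For the 2×2 matrix [[27, -22], [-22, 18]]: det = 27·18 − (-22)² = 2, trace = 45.
det > 0 so both eigenvalues share the sign of the trace; trace = 45 > 0 ⇒ both positive.
⟨·,·⟩ is an inner product exactly when A is positive definite.

yes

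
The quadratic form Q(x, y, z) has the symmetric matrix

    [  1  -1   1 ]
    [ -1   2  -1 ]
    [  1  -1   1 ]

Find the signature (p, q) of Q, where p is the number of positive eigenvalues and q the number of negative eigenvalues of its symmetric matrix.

Symmetric row and column elimination reduces A to a congruent diagonal form with pivots 1, 1, 0.
Counting signs: 2 positive, 1 zero.

(2, 0)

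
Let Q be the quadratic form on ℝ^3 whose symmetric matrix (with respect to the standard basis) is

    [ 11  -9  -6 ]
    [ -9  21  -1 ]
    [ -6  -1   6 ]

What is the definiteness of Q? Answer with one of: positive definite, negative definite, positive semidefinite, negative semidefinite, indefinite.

Leading principal minors: Δ_1 = 11, Δ_2 = 150, Δ_3 = 25.
All leading principal minors are positive, so by Sylvester's criterion Q is positive definite.

positive definite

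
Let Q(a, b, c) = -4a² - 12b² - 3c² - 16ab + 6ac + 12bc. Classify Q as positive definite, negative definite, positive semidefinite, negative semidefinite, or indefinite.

Write A = [[-4, -8, 3], [-8, -12, 6], [3, 6, -3]].
Congruent diagonalization of A (simultaneous row and column reduction) yields pivots -4, 4, -3/4.
So there are 1 positive, 2 negative pivots.
Hence Q is indefinite.

indefinite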